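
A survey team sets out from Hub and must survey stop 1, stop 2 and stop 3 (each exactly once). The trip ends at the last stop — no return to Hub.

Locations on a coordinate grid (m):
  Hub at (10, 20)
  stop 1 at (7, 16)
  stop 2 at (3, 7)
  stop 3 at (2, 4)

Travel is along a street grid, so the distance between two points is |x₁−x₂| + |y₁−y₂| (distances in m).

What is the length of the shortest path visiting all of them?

Minimum one-way distance = 24 m.

There are 3! = 6 possible orderings.
Hub - stop 1 - stop 2 - stop 3: 7+13+4 = 24
Hub - stop 1 - stop 3 - stop 2: 7+17+4 = 28
Hub - stop 2 - stop 1 - stop 3: 20+13+17 = 50
Hub - stop 2 - stop 3 - stop 1: 20+4+17 = 41
Hub - stop 3 - stop 1 - stop 2: 24+17+13 = 54
Hub - stop 3 - stop 2 - stop 1: 24+4+13 = 41
The minimum is 24.
One shortest path: Hub → stop 1 → stop 2 → stop 3.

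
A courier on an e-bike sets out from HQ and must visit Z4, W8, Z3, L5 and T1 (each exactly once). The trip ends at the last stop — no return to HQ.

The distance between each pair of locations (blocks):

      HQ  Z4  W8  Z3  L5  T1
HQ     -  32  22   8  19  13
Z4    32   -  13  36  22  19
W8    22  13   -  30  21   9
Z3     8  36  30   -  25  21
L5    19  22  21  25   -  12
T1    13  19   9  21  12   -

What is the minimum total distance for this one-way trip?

67 blocks — the minimum one-way total.

There are 5! = 120 possible orderings.
HQ→Z4→W8→Z3→L5→T1: 32+13+30+25+12 = 112
HQ→Z4→W8→Z3→T1→L5: 32+13+30+21+12 = 108
HQ→Z4→W8→L5→Z3→T1: 32+13+21+25+21 = 112
HQ→Z4→W8→L5→T1→Z3: 32+13+21+12+21 = 99
HQ→Z4→W8→T1→Z3→L5: 32+13+9+21+25 = 100
HQ→Z4→W8→T1→L5→Z3: 32+13+9+12+25 = 91
HQ→Z4→Z3→W8→L5→T1: 32+36+30+21+12 = 131
HQ→Z4→Z3→W8→T1→L5: 32+36+30+9+12 = 119
HQ→Z4→Z3→L5→W8→T1: 32+36+25+21+9 = 123
HQ→Z4→Z3→L5→T1→W8: 32+36+25+12+9 = 114
HQ→Z4→Z3→T1→W8→L5: 32+36+21+9+21 = 119
HQ→Z4→Z3→T1→L5→W8: 32+36+21+12+21 = 122
HQ→Z4→L5→W8→Z3→T1: 32+22+21+30+21 = 126
HQ→Z4→L5→W8→T1→Z3: 32+22+21+9+21 = 105
… (106 more)
HQ→Z3→L5→T1→W8→Z4: 8+25+12+9+13 = 67  ← best
The minimum is 67.
One shortest path: HQ → Z3 → L5 → T1 → W8 → Z4.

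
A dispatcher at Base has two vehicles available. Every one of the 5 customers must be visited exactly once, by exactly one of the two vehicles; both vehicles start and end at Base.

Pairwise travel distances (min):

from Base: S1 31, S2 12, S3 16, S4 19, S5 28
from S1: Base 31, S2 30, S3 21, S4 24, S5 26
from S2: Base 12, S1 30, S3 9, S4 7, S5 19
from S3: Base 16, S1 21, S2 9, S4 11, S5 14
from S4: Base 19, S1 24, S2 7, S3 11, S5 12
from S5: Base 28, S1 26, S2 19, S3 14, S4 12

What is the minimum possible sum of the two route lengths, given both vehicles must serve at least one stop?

118 min — the smallest possible combined total.

There are 2^4 − 1 = 15 ways to divide the 5 stops into two non-empty groups. For each, the best each vehicle can do is its own shortest tour through its group:
  {S1} + {S2, S3, S4, S5}: 62 + 61 = 123
  {S2} + {S1, S3, S4, S5}: 24 + 94 = 118
  {S1, S2} + {S3, S4, S5}: 73 + 61 = 134
  {S3} + {S1, S2, S4, S5}: 32 + 88 = 120
  {S1, S3} + {S2, S4, S5}: 68 + 59 = 127
  {S2, S3} + {S1, S4, S5}: 37 + 88 = 125
  … (15 splits in total)
Best: vehicle 1 Base → S2 → Base = 24; vehicle 2 Base → S3 → S1 → S5 → S4 → Base = 94; combined 118.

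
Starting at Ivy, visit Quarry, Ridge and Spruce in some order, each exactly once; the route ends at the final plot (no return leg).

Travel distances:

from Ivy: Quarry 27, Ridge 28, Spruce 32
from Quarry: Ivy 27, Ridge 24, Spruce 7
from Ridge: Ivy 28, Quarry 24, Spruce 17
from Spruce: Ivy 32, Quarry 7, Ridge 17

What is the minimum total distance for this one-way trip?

Shortest open route: 51.

There are 3! = 6 possible orderings.
Ivy → Quarry → Ridge → Spruce: 27+24+17 = 68
Ivy → Quarry → Spruce → Ridge: 27+7+17 = 51
Ivy → Ridge → Quarry → Spruce: 28+24+7 = 59
Ivy → Ridge → Spruce → Quarry: 28+17+7 = 52
Ivy → Spruce → Quarry → Ridge: 32+7+24 = 63
Ivy → Spruce → Ridge → Quarry: 32+17+24 = 73
The minimum is 51.
One shortest path: Ivy → Quarry → Spruce → Ridge.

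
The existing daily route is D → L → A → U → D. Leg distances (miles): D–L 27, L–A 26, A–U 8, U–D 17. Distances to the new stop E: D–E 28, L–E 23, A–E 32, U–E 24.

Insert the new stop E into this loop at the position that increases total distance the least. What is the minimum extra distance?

+24 miles — insert E between D and L.

Insertion cost between consecutive stops i–j is d(i,E) + d(E,j) − d(i,j):
  between D and L: 28 + 23 − 27 = 24
  between L and A: 23 + 32 − 26 = 29
  between A and U: 32 + 24 − 8 = 48
  between U and D: 24 + 28 − 17 = 35
Cheapest insertion is between D and L, adding 24.
New total = 78 + 24 = 102.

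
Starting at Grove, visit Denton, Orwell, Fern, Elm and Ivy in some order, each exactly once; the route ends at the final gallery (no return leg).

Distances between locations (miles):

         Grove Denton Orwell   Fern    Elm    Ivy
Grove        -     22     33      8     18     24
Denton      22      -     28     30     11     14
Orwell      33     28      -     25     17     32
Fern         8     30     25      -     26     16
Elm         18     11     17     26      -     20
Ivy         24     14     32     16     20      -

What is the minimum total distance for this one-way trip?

There are 5! = 120 possible orderings.
Grove - Denton - Orwell - Fern - Elm - Ivy: 22+28+25+26+20 = 121
Grove - Denton - Orwell - Fern - Ivy - Elm: 22+28+25+16+20 = 111
Grove - Denton - Orwell - Elm - Fern - Ivy: 22+28+17+26+16 = 109
Grove - Denton - Orwell - Elm - Ivy - Fern: 22+28+17+20+16 = 103
Grove - Denton - Orwell - Ivy - Fern - Elm: 22+28+32+16+26 = 124
Grove - Denton - Orwell - Ivy - Elm - Fern: 22+28+32+20+26 = 128
Grove - Denton - Fern - Orwell - Elm - Ivy: 22+30+25+17+20 = 114
Grove - Denton - Fern - Orwell - Ivy - Elm: 22+30+25+32+20 = 129
Grove - Denton - Fern - Elm - Orwell - Ivy: 22+30+26+17+32 = 127
Grove - Denton - Fern - Elm - Ivy - Orwell: 22+30+26+20+32 = 130
Grove - Denton - Fern - Ivy - Orwell - Elm: 22+30+16+32+17 = 117
Grove - Denton - Fern - Ivy - Elm - Orwell: 22+30+16+20+17 = 105
Grove - Denton - Elm - Orwell - Fern - Ivy: 22+11+17+25+16 = 91
Grove - Denton - Elm - Orwell - Ivy - Fern: 22+11+17+32+16 = 98
… (106 more)
Grove - Fern - Ivy - Denton - Elm - Orwell: 8+16+14+11+17 = 66  ← best
The minimum is 66.
One shortest path: Grove → Fern → Ivy → Denton → Elm → Orwell.

Minimum one-way distance = 66 miles.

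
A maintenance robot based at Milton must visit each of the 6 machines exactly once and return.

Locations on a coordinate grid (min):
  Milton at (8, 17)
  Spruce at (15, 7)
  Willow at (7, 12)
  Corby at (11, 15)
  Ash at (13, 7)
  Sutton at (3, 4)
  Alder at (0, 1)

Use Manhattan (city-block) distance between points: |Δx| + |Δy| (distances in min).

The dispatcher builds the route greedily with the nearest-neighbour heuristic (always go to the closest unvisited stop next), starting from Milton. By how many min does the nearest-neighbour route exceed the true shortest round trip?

Excess over optimum: 8 min.

From Milton: Corby=5, Willow=6, Ash=15, Spruce=17, Sutton=18, Alder=24 → choose Corby (5).
From Corby: Willow=7, Ash=10, Spruce=12, Sutton=19, Alder=25 → choose Willow (7).
From Willow: Ash=11, Sutton=12, Spruce=13, Alder=18 → choose Ash (11).
From Ash: Spruce=2, Sutton=13, Alder=19 → choose Spruce (2).
From Spruce: Sutton=15, Alder=21 → choose Sutton (15).
From Sutton: Alder=6 → choose Alder (6).
NN route Milton → Corby → Willow → Ash → Spruce → Sutton → Alder → Milton costs 70.
Optimal: Milton → Willow → Sutton → Alder → Spruce → Ash → Corby → Milton costs 62 (by enumerating all 360 distinct tours).
Excess = 70 − 62 = 8.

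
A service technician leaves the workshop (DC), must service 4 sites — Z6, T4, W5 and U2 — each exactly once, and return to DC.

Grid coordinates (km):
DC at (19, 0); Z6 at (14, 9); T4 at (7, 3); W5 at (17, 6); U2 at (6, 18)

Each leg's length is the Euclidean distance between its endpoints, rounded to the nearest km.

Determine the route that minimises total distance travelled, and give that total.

49 km — the shortest possible round trip.

There are 12 distinct closed tours to check (reversals are equivalent).
DC-Z6-T4-W5-U2-DC: 10+9+10+16+22 = 67
DC-Z6-T4-U2-W5-DC: 10+9+15+16+6 = 56
DC-Z6-W5-T4-U2-DC: 10+4+10+15+22 = 61
DC-Z6-W5-U2-T4-DC: 10+4+16+15+12 = 57
DC-Z6-U2-T4-W5-DC: 10+12+15+10+6 = 53
DC-Z6-U2-W5-T4-DC: 10+12+16+10+12 = 60
DC-T4-Z6-W5-U2-DC: 12+9+4+16+22 = 63
DC-T4-Z6-U2-W5-DC: 12+9+12+16+6 = 55
DC-T4-W5-Z6-U2-DC: 12+10+4+12+22 = 60
DC-T4-U2-Z6-W5-DC: 12+15+12+4+6 = 49
DC-W5-Z6-T4-U2-DC: 6+4+9+15+22 = 56
DC-W5-T4-Z6-U2-DC: 6+10+9+12+22 = 59
The minimum is 49.
One optimal route: DC → T4 → U2 → Z6 → W5 → DC (or its reverse).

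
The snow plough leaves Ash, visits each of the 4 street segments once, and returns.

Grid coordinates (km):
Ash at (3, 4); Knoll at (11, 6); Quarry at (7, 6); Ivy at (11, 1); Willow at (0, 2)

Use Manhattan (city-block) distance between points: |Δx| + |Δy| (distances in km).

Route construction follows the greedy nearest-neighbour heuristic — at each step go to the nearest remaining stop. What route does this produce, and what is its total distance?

From Ash: distances to unvisited — Willow=5, Quarry=6, Knoll=10, Ivy=11. Nearest is Willow (5).
From Willow: distances to unvisited — Quarry=11, Ivy=12, Knoll=15. Nearest is Quarry (11).
From Quarry: distances to unvisited — Knoll=4, Ivy=9. Nearest is Knoll (4).
From Knoll: distances to unvisited — Ivy=5. Nearest is Ivy (5).
Return Ivy→Ash: 11.
Total = 5 + 11 + 4 + 5 + 11 = 36.

Nearest-neighbour total = 36 km; route Ash → Willow → Quarry → Knoll → Ivy → Ash.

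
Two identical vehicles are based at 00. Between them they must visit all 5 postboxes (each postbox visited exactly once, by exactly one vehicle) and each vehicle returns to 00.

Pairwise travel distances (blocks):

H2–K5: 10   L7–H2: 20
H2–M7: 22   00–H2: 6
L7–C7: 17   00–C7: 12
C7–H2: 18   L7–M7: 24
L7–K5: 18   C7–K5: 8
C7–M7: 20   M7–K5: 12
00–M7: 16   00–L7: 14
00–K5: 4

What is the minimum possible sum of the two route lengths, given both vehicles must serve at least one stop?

Minimum combined distance: 79 blocks.

There are 2^4 − 1 = 15 ways to divide the 5 stops into two non-empty groups. For each, the best each vehicle can do is its own shortest tour through its group:
  {L7} + {C7, H2, M7, K5}: 28 + 60 = 88
  {C7} + {L7, H2, M7, K5}: 24 + 66 = 90
  {L7, C7} + {H2, M7, K5}: 43 + 44 = 87
  {H2} + {L7, C7, M7, K5}: 12 + 67 = 79
  {L7, H2} + {C7, M7, K5}: 40 + 48 = 88
  {C7, H2} + {L7, M7, K5}: 36 + 54 = 90
  … (15 splits in total)
Best: vehicle 1 00 → H2 → 00 = 12; vehicle 2 00 → L7 → C7 → M7 → K5 → 00 = 67; combined 79.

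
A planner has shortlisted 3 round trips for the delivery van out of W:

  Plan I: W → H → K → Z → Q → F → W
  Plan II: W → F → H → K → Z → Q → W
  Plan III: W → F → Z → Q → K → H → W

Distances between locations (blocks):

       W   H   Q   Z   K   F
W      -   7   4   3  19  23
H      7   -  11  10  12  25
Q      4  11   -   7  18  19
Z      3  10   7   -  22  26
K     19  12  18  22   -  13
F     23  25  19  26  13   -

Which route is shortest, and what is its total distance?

Shortest is Plan I, total 90 blocks.

Plan I: 7 + 12 + 22 + 7 + 19 + 23 = 90
Plan II: 23 + 25 + 12 + 22 + 7 + 4 = 93
Plan III: 23 + 26 + 7 + 18 + 12 + 7 = 93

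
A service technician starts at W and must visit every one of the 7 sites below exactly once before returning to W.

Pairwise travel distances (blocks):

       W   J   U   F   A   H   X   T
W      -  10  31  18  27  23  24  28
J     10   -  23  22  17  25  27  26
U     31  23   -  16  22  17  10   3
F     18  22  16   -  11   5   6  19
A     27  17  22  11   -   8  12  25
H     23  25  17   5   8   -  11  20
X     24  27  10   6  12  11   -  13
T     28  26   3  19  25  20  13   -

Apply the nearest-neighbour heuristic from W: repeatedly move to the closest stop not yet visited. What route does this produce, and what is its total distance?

At W the remaining stops are J 10, F 18, H 23, X 24, A 27, T 28, U 31; go to J.
At J the remaining stops are A 17, F 22, U 23, H 25, T 26, X 27; go to A.
At A the remaining stops are H 8, F 11, X 12, U 22, T 25; go to H.
At H the remaining stops are F 5, X 11, U 17, T 20; go to F.
At F the remaining stops are X 6, U 16, T 19; go to X.
At X the remaining stops are U 10, T 13; go to U.
At U the remaining stops are T 3; go to T.
Return T→W: 28.
Total = 10 + 17 + 8 + 5 + 6 + 10 + 3 + 28 = 87.

87 blocks along W → J → A → H → F → X → U → T → W.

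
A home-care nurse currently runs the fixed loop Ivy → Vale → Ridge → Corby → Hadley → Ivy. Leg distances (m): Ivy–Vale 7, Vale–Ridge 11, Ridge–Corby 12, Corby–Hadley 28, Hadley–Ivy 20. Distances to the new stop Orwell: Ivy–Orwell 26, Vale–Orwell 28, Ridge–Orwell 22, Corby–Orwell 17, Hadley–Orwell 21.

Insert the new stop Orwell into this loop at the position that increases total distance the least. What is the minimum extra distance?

Insertion cost between consecutive stops i–j is d(i,Orwell) + d(Orwell,j) − d(i,j):
  between Ivy and Vale: 26 + 28 − 7 = 47
  between Vale and Ridge: 28 + 22 − 11 = 39
  between Ridge and Corby: 22 + 17 − 12 = 27
  between Corby and Hadley: 17 + 21 − 28 = 10
  between Hadley and Ivy: 21 + 26 − 20 = 27
Cheapest insertion is between Corby and Hadley, adding 10.
New total = 78 + 10 = 88.

Adding 10 m by placing Orwell on the Corby–Hadley leg.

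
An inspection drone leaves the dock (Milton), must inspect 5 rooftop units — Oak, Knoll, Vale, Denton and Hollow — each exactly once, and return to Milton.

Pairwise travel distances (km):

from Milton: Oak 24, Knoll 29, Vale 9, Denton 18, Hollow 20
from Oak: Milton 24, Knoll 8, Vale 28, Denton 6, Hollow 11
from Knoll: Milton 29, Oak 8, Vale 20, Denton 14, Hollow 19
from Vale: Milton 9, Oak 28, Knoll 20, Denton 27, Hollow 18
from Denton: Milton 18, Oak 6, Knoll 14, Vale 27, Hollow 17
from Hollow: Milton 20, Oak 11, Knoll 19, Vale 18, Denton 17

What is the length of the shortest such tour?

Milton - Oak - Knoll - Vale - Denton - Hollow - Milton: 24+8+20+27+17+20 = 116
Milton - Oak - Knoll - Vale - Hollow - Denton - Milton: 24+8+20+18+17+18 = 105
Milton - Oak - Knoll - Denton - Vale - Hollow - Milton: 24+8+14+27+18+20 = 111
Milton - Oak - Knoll - Denton - Hollow - Vale - Milton: 24+8+14+17+18+9 = 90
Milton - Oak - Knoll - Hollow - Vale - Denton - Milton: 24+8+19+18+27+18 = 114
Milton - Oak - Knoll - Hollow - Denton - Vale - Milton: 24+8+19+17+27+9 = 104
Milton - Oak - Vale - Knoll - Denton - Hollow - Milton: 24+28+20+14+17+20 = 123
Milton - Oak - Vale - Knoll - Hollow - Denton - Milton: 24+28+20+19+17+18 = 126
Milton - Oak - Vale - Denton - Knoll - Hollow - Milton: 24+28+27+14+19+20 = 132
Milton - Oak - Vale - Denton - Hollow - Knoll - Milton: 24+28+27+17+19+29 = 144
Milton - Oak - Vale - Hollow - Knoll - Denton - Milton: 24+28+18+19+14+18 = 121
Milton - Oak - Vale - Hollow - Denton - Knoll - Milton: 24+28+18+17+14+29 = 130
Milton - Oak - Denton - Knoll - Vale - Hollow - Milton: 24+6+14+20+18+20 = 102
Milton - Oak - Denton - Knoll - Hollow - Vale - Milton: 24+6+14+19+18+9 = 90
… (46 more)
Milton - Vale - Hollow - Oak - Knoll - Denton - Milton: 9+18+11+8+14+18 = 78  ← best
The minimum is 78.
One optimal route: Milton → Vale → Hollow → Oak → Knoll → Denton → Milton (or its reverse).

Minimum total distance: 78 km.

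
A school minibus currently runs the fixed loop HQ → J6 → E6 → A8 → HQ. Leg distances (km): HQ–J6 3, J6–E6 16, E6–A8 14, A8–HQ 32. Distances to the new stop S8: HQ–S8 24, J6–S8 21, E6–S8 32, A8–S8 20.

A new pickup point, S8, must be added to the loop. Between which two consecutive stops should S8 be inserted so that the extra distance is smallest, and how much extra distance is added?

Adding 12 km by placing S8 on the A8–HQ leg.

Insertion cost between consecutive stops i–j is d(i,S8) + d(S8,j) − d(i,j):
  between HQ and J6: 24 + 21 − 3 = 42
  between J6 and E6: 21 + 32 − 16 = 37
  between E6 and A8: 32 + 20 − 14 = 38
  between A8 and HQ: 20 + 24 − 32 = 12
Cheapest insertion is between A8 and HQ, adding 12.
New total = 65 + 12 = 77.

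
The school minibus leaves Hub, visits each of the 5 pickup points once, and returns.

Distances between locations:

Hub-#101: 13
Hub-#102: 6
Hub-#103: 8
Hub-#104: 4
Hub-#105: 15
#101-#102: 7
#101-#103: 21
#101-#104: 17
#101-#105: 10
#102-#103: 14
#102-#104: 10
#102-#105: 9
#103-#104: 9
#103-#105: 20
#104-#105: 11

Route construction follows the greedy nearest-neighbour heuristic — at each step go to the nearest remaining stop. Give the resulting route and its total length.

Total distance 59 via the nearest-neighbour route Hub → #104 → #103 → #102 → #101 → #105 → Hub.

From Hub: distances to unvisited — #104=4, #102=6, #103=8, #101=13, #105=15. Nearest is #104 (4).
From #104: distances to unvisited — #103=9, #102=10, #105=11, #101=17. Nearest is #103 (9).
From #103: distances to unvisited — #102=14, #105=20, #101=21. Nearest is #102 (14).
From #102: distances to unvisited — #101=7, #105=9. Nearest is #101 (7).
From #101: distances to unvisited — #105=10. Nearest is #105 (10).
Return #105→Hub: 15.
Total = 4 + 9 + 14 + 7 + 10 + 15 = 59.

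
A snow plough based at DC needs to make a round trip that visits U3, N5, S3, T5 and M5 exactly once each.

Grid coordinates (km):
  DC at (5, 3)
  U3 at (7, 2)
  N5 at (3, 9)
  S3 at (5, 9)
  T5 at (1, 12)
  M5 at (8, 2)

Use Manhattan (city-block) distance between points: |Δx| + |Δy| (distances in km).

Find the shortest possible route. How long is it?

Minimum total distance: 34 km.

DC-U3-N5-S3-T5-M5-DC: 3+11+2+7+17+4 = 44
DC-U3-N5-S3-M5-T5-DC: 3+11+2+10+17+13 = 56
DC-U3-N5-T5-S3-M5-DC: 3+11+5+7+10+4 = 40
DC-U3-N5-T5-M5-S3-DC: 3+11+5+17+10+6 = 52
DC-U3-N5-M5-S3-T5-DC: 3+11+12+10+7+13 = 56
DC-U3-N5-M5-T5-S3-DC: 3+11+12+17+7+6 = 56
DC-U3-S3-N5-T5-M5-DC: 3+9+2+5+17+4 = 40
DC-U3-S3-N5-M5-T5-DC: 3+9+2+12+17+13 = 56
DC-U3-S3-T5-N5-M5-DC: 3+9+7+5+12+4 = 40
DC-U3-S3-T5-M5-N5-DC: 3+9+7+17+12+8 = 56
DC-U3-S3-M5-N5-T5-DC: 3+9+10+12+5+13 = 52
DC-U3-S3-M5-T5-N5-DC: 3+9+10+17+5+8 = 52
DC-U3-T5-N5-S3-M5-DC: 3+16+5+2+10+4 = 40
DC-U3-T5-N5-M5-S3-DC: 3+16+5+12+10+6 = 52
… (46 more)
DC-U3-M5-N5-T5-S3-DC: 3+1+12+5+7+6 = 34  ← best
The minimum is 34.
One optimal route: DC → U3 → M5 → N5 → T5 → S3 → DC (or its reverse).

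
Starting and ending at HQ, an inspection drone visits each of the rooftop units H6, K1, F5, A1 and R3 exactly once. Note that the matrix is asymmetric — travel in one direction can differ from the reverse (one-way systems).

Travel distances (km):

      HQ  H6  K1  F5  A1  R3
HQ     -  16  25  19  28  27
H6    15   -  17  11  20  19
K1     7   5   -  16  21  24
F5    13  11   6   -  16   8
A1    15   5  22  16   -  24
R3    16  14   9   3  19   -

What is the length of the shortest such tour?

68 km — the shortest possible round trip.

HQ→H6→K1→F5→A1→R3→HQ: 16+17+16+16+24+16 = 105
HQ→H6→K1→F5→R3→A1→HQ: 16+17+16+8+19+15 = 91
HQ→H6→K1→A1→F5→R3→HQ: 16+17+21+16+8+16 = 94
HQ→H6→K1→A1→R3→F5→HQ: 16+17+21+24+3+13 = 94
HQ→H6→K1→R3→F5→A1→HQ: 16+17+24+3+16+15 = 91
HQ→H6→K1→R3→A1→F5→HQ: 16+17+24+19+16+13 = 105
HQ→H6→F5→K1→A1→R3→HQ: 16+11+6+21+24+16 = 94
HQ→H6→F5→K1→R3→A1→HQ: 16+11+6+24+19+15 = 91
HQ→H6→F5→A1→K1→R3→HQ: 16+11+16+22+24+16 = 105
HQ→H6→F5→A1→R3→K1→HQ: 16+11+16+24+9+7 = 83
HQ→H6→F5→R3→K1→A1→HQ: 16+11+8+9+21+15 = 80
HQ→H6→F5→R3→A1→K1→HQ: 16+11+8+19+22+7 = 83
HQ→H6→A1→K1→F5→R3→HQ: 16+20+22+16+8+16 = 98
HQ→H6→A1→K1→R3→F5→HQ: 16+20+22+24+3+13 = 98
… (106 more)
HQ→A1→H6→F5→R3→K1→HQ: 28+5+11+8+9+7 = 68  ← best
The minimum is 68.
One optimal route: HQ → A1 → H6 → F5 → R3 → K1 → HQ.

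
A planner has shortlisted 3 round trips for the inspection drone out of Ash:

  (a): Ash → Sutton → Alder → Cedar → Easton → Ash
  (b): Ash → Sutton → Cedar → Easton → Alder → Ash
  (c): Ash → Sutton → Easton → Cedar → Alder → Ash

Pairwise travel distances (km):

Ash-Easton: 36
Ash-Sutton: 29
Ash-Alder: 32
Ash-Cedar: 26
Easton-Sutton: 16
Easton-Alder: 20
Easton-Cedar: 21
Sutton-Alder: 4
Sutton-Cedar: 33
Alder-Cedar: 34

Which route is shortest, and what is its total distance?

124 km — (a) is the shortest.

(a): 29 + 4 + 34 + 21 + 36 = 124
(b): 29 + 33 + 21 + 20 + 32 = 135
(c): 29 + 16 + 21 + 34 + 32 = 132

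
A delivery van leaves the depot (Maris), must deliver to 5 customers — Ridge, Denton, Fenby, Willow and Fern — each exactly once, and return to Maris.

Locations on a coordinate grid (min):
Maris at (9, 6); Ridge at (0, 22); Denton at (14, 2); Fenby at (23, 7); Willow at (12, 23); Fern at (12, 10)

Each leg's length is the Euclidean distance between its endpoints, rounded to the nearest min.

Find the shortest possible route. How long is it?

Maris-Ridge-Denton-Fenby-Willow-Fern-Maris: 18+24+10+19+13+5 = 89
Maris-Ridge-Denton-Fenby-Fern-Willow-Maris: 18+24+10+11+13+17 = 93
Maris-Ridge-Denton-Willow-Fenby-Fern-Maris: 18+24+21+19+11+5 = 98
Maris-Ridge-Denton-Willow-Fern-Fenby-Maris: 18+24+21+13+11+14 = 101
Maris-Ridge-Denton-Fern-Fenby-Willow-Maris: 18+24+8+11+19+17 = 97
Maris-Ridge-Denton-Fern-Willow-Fenby-Maris: 18+24+8+13+19+14 = 96
Maris-Ridge-Fenby-Denton-Willow-Fern-Maris: 18+27+10+21+13+5 = 94
Maris-Ridge-Fenby-Denton-Fern-Willow-Maris: 18+27+10+8+13+17 = 93
Maris-Ridge-Fenby-Willow-Denton-Fern-Maris: 18+27+19+21+8+5 = 98
Maris-Ridge-Fenby-Willow-Fern-Denton-Maris: 18+27+19+13+8+6 = 91
Maris-Ridge-Fenby-Fern-Denton-Willow-Maris: 18+27+11+8+21+17 = 102
Maris-Ridge-Fenby-Fern-Willow-Denton-Maris: 18+27+11+13+21+6 = 96
Maris-Ridge-Willow-Denton-Fenby-Fern-Maris: 18+12+21+10+11+5 = 77
Maris-Ridge-Willow-Denton-Fern-Fenby-Maris: 18+12+21+8+11+14 = 84
… (46 more)
Maris-Denton-Fenby-Willow-Ridge-Fern-Maris: 6+10+19+12+17+5 = 69  ← best
The minimum is 69.
One optimal route: Maris → Denton → Fenby → Willow → Ridge → Fern → Maris (or its reverse).

Minimum total distance: 69 min.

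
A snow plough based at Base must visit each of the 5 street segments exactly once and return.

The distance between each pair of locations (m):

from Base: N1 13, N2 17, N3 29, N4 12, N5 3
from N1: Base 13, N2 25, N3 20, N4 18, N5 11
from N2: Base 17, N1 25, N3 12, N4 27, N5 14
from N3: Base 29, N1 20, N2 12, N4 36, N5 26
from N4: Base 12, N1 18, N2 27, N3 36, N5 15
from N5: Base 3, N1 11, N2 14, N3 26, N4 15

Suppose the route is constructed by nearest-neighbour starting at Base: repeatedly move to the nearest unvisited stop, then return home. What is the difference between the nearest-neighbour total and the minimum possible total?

The nearest-neighbour route is 21 m longer than optimal.

From Base: N5=3, N4=12, N1=13, N2=17, N3=29 → choose N5 (3).
From N5: N1=11, N2=14, N4=15, N3=26 → choose N1 (11).
From N1: N4=18, N3=20, N2=25 → choose N4 (18).
From N4: N2=27, N3=36 → choose N2 (27).
From N2: N3=12 → choose N3 (12).
NN route Base → N5 → N1 → N4 → N2 → N3 → Base costs 100.
Optimal: Base → N4 → N1 → N3 → N2 → N5 → Base costs 79 (by enumerating all 60 distinct tours).
Excess = 100 − 79 = 21.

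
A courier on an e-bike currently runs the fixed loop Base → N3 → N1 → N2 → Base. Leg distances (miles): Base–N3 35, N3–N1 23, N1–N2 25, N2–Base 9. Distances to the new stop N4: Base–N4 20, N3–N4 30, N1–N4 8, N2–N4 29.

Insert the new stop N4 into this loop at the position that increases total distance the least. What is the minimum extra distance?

Minimum extra distance: 12 miles, inserting N4 between N1 and N2.

Insertion cost between consecutive stops i–j is d(i,N4) + d(N4,j) − d(i,j):
  between Base and N3: 20 + 30 − 35 = 15
  between N3 and N1: 30 + 8 − 23 = 15
  between N1 and N2: 8 + 29 − 25 = 12
  between N2 and Base: 29 + 20 − 9 = 40
Cheapest insertion is between N1 and N2, adding 12.
New total = 92 + 12 = 104.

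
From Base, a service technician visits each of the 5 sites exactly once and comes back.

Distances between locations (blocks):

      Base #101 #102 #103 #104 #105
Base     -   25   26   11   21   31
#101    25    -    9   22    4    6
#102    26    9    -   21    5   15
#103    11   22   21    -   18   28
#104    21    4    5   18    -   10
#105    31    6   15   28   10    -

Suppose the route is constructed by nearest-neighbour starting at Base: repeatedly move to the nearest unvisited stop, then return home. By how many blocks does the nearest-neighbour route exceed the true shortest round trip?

From Base: #103=11, #104=21, #101=25, #102=26, #105=31 → choose #103 (11).
From #103: #104=18, #102=21, #101=22, #105=28 → choose #104 (18).
From #104: #101=4, #102=5, #105=10 → choose #101 (4).
From #101: #105=6, #102=9 → choose #105 (6).
From #105: #102=15 → choose #102 (15).
NN route Base → #103 → #104 → #101 → #105 → #102 → Base costs 80.
Optimal: Base → #101 → #105 → #104 → #102 → #103 → Base costs 78 (by enumerating all 60 distinct tours).
Excess = 80 − 78 = 2.

The nearest-neighbour route is 2 blocks longer than optimal.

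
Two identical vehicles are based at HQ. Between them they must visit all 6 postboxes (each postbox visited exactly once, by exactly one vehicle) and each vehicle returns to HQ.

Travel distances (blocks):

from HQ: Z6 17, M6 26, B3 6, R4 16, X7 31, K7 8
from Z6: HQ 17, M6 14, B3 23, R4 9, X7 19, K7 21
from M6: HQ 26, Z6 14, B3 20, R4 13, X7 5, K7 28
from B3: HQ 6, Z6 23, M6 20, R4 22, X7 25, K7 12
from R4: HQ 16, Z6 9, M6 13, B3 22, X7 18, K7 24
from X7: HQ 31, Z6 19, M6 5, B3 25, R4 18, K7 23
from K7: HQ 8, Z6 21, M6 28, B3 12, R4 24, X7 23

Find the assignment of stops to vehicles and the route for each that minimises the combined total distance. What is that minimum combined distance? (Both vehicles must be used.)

There are 2^5 − 1 = 31 ways to divide the 6 stops into two non-empty groups. For each, the best each vehicle can do is its own shortest tour through its group:
  {Z6} + {M6, B3, R4, X7, K7}: 34 + 75 = 109
  {M6} + {Z6, B3, R4, X7, K7}: 52 + 85 = 137
  {Z6, M6} + {B3, R4, X7, K7}: 57 + 75 = 132
  {B3} + {Z6, M6, R4, X7, K7}: 12 + 75 = 87
  {Z6, B3} + {M6, R4, X7, K7}: 46 + 65 = 111
  {M6, B3} + {Z6, R4, X7, K7}: 52 + 75 = 127
  … (31 splits in total)
Best: vehicle 1 HQ → B3 → HQ = 12; vehicle 2 HQ → Z6 → R4 → M6 → X7 → K7 → HQ = 75; combined 87.

87 blocks — the smallest possible combined total.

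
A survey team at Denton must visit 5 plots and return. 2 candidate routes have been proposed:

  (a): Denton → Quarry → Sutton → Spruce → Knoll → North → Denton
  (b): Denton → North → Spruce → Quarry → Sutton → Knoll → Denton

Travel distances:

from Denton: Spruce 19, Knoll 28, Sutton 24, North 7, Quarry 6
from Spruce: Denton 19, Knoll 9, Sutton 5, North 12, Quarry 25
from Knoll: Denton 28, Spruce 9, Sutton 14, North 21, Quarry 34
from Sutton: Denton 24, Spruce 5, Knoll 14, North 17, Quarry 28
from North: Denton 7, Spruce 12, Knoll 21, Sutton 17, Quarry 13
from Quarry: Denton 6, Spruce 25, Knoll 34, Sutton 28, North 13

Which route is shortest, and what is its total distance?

Shortest is (a), total 76.

(a): 6 + 28 + 5 + 9 + 21 + 7 = 76
(b): 7 + 12 + 25 + 28 + 14 + 28 = 114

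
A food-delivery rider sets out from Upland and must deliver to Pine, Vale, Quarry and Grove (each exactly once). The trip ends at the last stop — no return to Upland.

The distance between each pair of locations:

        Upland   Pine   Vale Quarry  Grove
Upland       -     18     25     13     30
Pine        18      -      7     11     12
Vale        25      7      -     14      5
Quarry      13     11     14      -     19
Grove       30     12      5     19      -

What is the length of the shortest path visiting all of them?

There are 4! = 24 possible orderings.
Upland→Pine→Vale→Quarry→Grove: 18+7+14+19 = 58
Upland→Pine→Vale→Grove→Quarry: 18+7+5+19 = 49
Upland→Pine→Quarry→Vale→Grove: 18+11+14+5 = 48
Upland→Pine→Quarry→Grove→Vale: 18+11+19+5 = 53
Upland→Pine→Grove→Vale→Quarry: 18+12+5+14 = 49
Upland→Pine→Grove→Quarry→Vale: 18+12+19+14 = 63
Upland→Vale→Pine→Quarry→Grove: 25+7+11+19 = 62
Upland→Vale→Pine→Grove→Quarry: 25+7+12+19 = 63
Upland→Vale→Quarry→Pine→Grove: 25+14+11+12 = 62
Upland→Vale→Quarry→Grove→Pine: 25+14+19+12 = 70
Upland→Vale→Grove→Pine→Quarry: 25+5+12+11 = 53
Upland→Vale→Grove→Quarry→Pine: 25+5+19+11 = 60
Upland→Quarry→Pine→Vale→Grove: 13+11+7+5 = 36
Upland→Quarry→Pine→Grove→Vale: 13+11+12+5 = 41
… (10 more)
The minimum is 36.
One shortest path: Upland → Quarry → Pine → Vale → Grove.

Minimum one-way distance = 36.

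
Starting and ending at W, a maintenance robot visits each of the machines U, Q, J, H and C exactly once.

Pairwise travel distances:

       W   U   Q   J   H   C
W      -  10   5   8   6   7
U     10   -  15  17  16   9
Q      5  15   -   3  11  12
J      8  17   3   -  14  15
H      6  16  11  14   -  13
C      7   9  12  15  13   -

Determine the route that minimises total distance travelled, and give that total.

Shortest round trip = 53.

With 5 stops there are 5!/2 = 60 distinct round trips (a route and its reverse cost the same).
W - U - Q - J - H - C - W: 10+15+3+14+13+7 = 62
W - U - Q - J - C - H - W: 10+15+3+15+13+6 = 62
W - U - Q - H - J - C - W: 10+15+11+14+15+7 = 72
W - U - Q - H - C - J - W: 10+15+11+13+15+8 = 72
W - U - Q - C - J - H - W: 10+15+12+15+14+6 = 72
W - U - Q - C - H - J - W: 10+15+12+13+14+8 = 72
W - U - J - Q - H - C - W: 10+17+3+11+13+7 = 61
W - U - J - Q - C - H - W: 10+17+3+12+13+6 = 61
W - U - J - H - Q - C - W: 10+17+14+11+12+7 = 71
W - U - J - H - C - Q - W: 10+17+14+13+12+5 = 71
W - U - J - C - Q - H - W: 10+17+15+12+11+6 = 71
W - U - J - C - H - Q - W: 10+17+15+13+11+5 = 71
W - U - H - Q - J - C - W: 10+16+11+3+15+7 = 62
W - U - H - Q - C - J - W: 10+16+11+12+15+8 = 72
… (46 more)
W - Q - J - U - C - H - W: 5+3+17+9+13+6 = 53  ← best
The minimum is 53.
One optimal route: W → Q → J → U → C → H → W (or its reverse).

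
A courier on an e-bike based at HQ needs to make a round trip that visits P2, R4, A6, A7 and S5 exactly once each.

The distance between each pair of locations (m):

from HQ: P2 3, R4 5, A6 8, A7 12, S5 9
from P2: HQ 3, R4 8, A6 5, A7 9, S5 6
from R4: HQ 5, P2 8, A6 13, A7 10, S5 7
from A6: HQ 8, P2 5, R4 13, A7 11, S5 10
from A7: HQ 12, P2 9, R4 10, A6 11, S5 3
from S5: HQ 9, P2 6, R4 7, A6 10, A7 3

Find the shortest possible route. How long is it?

HQ→P2→R4→A6→A7→S5→HQ: 3+8+13+11+3+9 = 47
HQ→P2→R4→A6→S5→A7→HQ: 3+8+13+10+3+12 = 49
HQ→P2→R4→A7→A6→S5→HQ: 3+8+10+11+10+9 = 51
HQ→P2→R4→A7→S5→A6→HQ: 3+8+10+3+10+8 = 42
HQ→P2→R4→S5→A6→A7→HQ: 3+8+7+10+11+12 = 51
HQ→P2→R4→S5→A7→A6→HQ: 3+8+7+3+11+8 = 40
HQ→P2→A6→R4→A7→S5→HQ: 3+5+13+10+3+9 = 43
HQ→P2→A6→R4→S5→A7→HQ: 3+5+13+7+3+12 = 43
HQ→P2→A6→A7→R4→S5→HQ: 3+5+11+10+7+9 = 45
HQ→P2→A6→A7→S5→R4→HQ: 3+5+11+3+7+5 = 34
HQ→P2→A6→S5→R4→A7→HQ: 3+5+10+7+10+12 = 47
HQ→P2→A6→S5→A7→R4→HQ: 3+5+10+3+10+5 = 36
HQ→P2→A7→R4→A6→S5→HQ: 3+9+10+13+10+9 = 54
HQ→P2→A7→R4→S5→A6→HQ: 3+9+10+7+10+8 = 47
… (46 more)
The minimum is 34.
One optimal route: HQ → P2 → A6 → A7 → S5 → R4 → HQ (or its reverse).

Shortest round trip = 34 m.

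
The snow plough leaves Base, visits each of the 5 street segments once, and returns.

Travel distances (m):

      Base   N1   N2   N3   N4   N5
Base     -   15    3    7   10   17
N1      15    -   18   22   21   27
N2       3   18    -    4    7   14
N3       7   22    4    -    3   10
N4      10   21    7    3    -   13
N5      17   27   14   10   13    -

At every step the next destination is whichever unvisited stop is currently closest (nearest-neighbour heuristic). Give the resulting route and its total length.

Total distance 65 m via the nearest-neighbour route Base → N2 → N3 → N4 → N5 → N1 → Base.

Base → [N2:3 / N3:7 / N4:10 / N1:15 / N5:17] → N2 (3)
N2 → [N3:4 / N4:7 / N5:14 / N1:18] → N3 (4)
N3 → [N4:3 / N5:10 / N1:22] → N4 (3)
N4 → [N5:13 / N1:21] → N5 (13)
N5 → [N1:27] → N1 (27)
Return N1→Base: 15.
Total = 3 + 4 + 3 + 13 + 27 + 15 = 65.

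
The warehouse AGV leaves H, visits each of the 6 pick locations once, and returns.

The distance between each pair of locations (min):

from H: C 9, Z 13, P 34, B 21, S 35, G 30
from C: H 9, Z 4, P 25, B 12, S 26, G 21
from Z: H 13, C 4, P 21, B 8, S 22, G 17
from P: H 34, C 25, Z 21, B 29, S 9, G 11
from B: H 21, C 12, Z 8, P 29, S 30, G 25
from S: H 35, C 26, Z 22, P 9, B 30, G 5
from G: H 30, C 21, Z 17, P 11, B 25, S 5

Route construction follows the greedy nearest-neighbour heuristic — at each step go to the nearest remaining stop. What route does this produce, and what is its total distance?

At H the remaining stops are C 9, Z 13, B 21, G 30, P 34, S 35; go to C.
At C the remaining stops are Z 4, B 12, G 21, P 25, S 26; go to Z.
At Z the remaining stops are B 8, G 17, P 21, S 22; go to B.
At B the remaining stops are G 25, P 29, S 30; go to G.
At G the remaining stops are S 5, P 11; go to S.
At S the remaining stops are P 9; go to P.
Return P→H: 34.
Total = 9 + 4 + 8 + 25 + 5 + 9 + 34 = 94.

94 min along H → C → Z → B → G → S → P → H.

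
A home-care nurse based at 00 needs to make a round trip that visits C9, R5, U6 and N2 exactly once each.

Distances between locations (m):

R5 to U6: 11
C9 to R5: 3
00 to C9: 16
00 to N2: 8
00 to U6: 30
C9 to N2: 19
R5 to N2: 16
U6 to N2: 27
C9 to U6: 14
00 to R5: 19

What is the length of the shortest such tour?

There are 12 distinct closed tours to check (reversals are equivalent).
00-C9-R5-U6-N2-00: 16+3+11+27+8 = 65
00-C9-R5-N2-U6-00: 16+3+16+27+30 = 92
00-C9-U6-R5-N2-00: 16+14+11+16+8 = 65
00-C9-U6-N2-R5-00: 16+14+27+16+19 = 92
00-C9-N2-R5-U6-00: 16+19+16+11+30 = 92
00-C9-N2-U6-R5-00: 16+19+27+11+19 = 92
00-R5-C9-U6-N2-00: 19+3+14+27+8 = 71
00-R5-C9-N2-U6-00: 19+3+19+27+30 = 98
00-R5-U6-C9-N2-00: 19+11+14+19+8 = 71
00-R5-N2-C9-U6-00: 19+16+19+14+30 = 98
00-U6-C9-R5-N2-00: 30+14+3+16+8 = 71
00-U6-R5-C9-N2-00: 30+11+3+19+8 = 71
The minimum is 65.
One optimal route: 00 → C9 → R5 → U6 → N2 → 00 (or its reverse).

Shortest round trip = 65 m.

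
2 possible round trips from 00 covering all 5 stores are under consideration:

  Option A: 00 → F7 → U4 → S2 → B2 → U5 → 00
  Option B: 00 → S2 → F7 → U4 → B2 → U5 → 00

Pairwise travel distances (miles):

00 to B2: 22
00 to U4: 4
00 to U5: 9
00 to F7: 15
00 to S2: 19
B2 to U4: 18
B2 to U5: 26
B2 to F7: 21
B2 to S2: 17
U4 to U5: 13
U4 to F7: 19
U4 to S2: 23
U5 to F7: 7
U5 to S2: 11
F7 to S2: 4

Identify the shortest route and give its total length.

Option A: 15 + 19 + 23 + 17 + 26 + 9 = 109
Option B: 19 + 4 + 19 + 18 + 26 + 9 = 95

Shortest is Option B, total 95 miles.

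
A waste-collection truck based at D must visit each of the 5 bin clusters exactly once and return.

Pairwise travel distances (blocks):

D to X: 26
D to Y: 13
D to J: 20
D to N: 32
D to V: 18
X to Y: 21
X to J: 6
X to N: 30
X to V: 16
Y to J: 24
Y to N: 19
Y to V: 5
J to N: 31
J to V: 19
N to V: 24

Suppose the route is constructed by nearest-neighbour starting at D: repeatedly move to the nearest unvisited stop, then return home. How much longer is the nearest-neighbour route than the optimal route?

5 blocks longer than the optimal tour.

From D: Y=13, V=18, J=20, X=26, N=32 → choose Y (13).
From Y: V=5, N=19, X=21, J=24 → choose V (5).
From V: X=16, J=19, N=24 → choose X (16).
From X: J=6, N=30 → choose J (6).
From J: N=31 → choose N (31).
NN route D → Y → V → X → J → N → D costs 103.
Optimal: D → Y → N → V → X → J → D costs 98 (by enumerating all 60 distinct tours).
Excess = 103 − 98 = 5.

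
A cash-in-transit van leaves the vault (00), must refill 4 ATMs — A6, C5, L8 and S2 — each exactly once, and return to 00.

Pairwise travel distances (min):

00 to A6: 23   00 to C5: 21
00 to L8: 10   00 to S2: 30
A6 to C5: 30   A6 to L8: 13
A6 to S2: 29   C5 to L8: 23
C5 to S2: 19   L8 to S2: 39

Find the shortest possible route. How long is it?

With 4 stops there are 4!/2 = 12 distinct round trips (a route and its reverse cost the same).
00→A6→C5→L8→S2→00: 23+30+23+39+30 = 145
00→A6→C5→S2→L8→00: 23+30+19+39+10 = 121
00→A6→L8→C5→S2→00: 23+13+23+19+30 = 108
00→A6→L8→S2→C5→00: 23+13+39+19+21 = 115
00→A6→S2→C5→L8→00: 23+29+19+23+10 = 104
00→A6→S2→L8→C5→00: 23+29+39+23+21 = 135
00→C5→A6→L8→S2→00: 21+30+13+39+30 = 133
00→C5→A6→S2→L8→00: 21+30+29+39+10 = 129
00→C5→L8→A6→S2→00: 21+23+13+29+30 = 116
00→C5→S2→A6→L8→00: 21+19+29+13+10 = 92
00→L8→A6→C5→S2→00: 10+13+30+19+30 = 102
00→L8→C5→A6→S2→00: 10+23+30+29+30 = 122
The minimum is 92.
One optimal route: 00 → C5 → S2 → A6 → L8 → 00 (or its reverse).

Shortest round trip = 92 min.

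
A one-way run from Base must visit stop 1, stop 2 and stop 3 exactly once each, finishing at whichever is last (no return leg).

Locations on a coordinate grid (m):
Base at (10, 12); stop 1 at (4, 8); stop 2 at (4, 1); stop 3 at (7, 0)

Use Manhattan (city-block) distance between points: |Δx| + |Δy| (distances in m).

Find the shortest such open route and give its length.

There are 3! = 6 possible orderings.
Base→stop 1→stop 2→stop 3: 10+7+4 = 21
Base→stop 1→stop 3→stop 2: 10+11+4 = 25
Base→stop 2→stop 1→stop 3: 17+7+11 = 35
Base→stop 2→stop 3→stop 1: 17+4+11 = 32
Base→stop 3→stop 1→stop 2: 15+11+7 = 33
Base→stop 3→stop 2→stop 1: 15+4+7 = 26
The minimum is 21.
One shortest path: Base → stop 1 → stop 2 → stop 3.

Minimum one-way distance = 21 m.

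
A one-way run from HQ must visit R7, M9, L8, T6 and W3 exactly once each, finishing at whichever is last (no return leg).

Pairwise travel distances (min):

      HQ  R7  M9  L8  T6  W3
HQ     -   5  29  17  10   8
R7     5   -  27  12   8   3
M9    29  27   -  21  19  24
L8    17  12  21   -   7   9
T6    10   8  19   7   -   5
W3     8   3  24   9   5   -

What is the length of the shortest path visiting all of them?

Minimum one-way distance = 41 min.

There are 5! = 120 possible orderings.
HQ - R7 - M9 - L8 - T6 - W3: 5+27+21+7+5 = 65
HQ - R7 - M9 - L8 - W3 - T6: 5+27+21+9+5 = 67
HQ - R7 - M9 - T6 - L8 - W3: 5+27+19+7+9 = 67
HQ - R7 - M9 - T6 - W3 - L8: 5+27+19+5+9 = 65
HQ - R7 - M9 - W3 - L8 - T6: 5+27+24+9+7 = 72
HQ - R7 - M9 - W3 - T6 - L8: 5+27+24+5+7 = 68
HQ - R7 - L8 - M9 - T6 - W3: 5+12+21+19+5 = 62
HQ - R7 - L8 - M9 - W3 - T6: 5+12+21+24+5 = 67
HQ - R7 - L8 - T6 - M9 - W3: 5+12+7+19+24 = 67
HQ - R7 - L8 - T6 - W3 - M9: 5+12+7+5+24 = 53
HQ - R7 - L8 - W3 - M9 - T6: 5+12+9+24+19 = 69
HQ - R7 - L8 - W3 - T6 - M9: 5+12+9+5+19 = 50
HQ - R7 - T6 - M9 - L8 - W3: 5+8+19+21+9 = 62
HQ - R7 - T6 - M9 - W3 - L8: 5+8+19+24+9 = 65
… (106 more)
HQ - R7 - W3 - T6 - L8 - M9: 5+3+5+7+21 = 41  ← best
The minimum is 41.
One shortest path: HQ → R7 → W3 → T6 → L8 → M9.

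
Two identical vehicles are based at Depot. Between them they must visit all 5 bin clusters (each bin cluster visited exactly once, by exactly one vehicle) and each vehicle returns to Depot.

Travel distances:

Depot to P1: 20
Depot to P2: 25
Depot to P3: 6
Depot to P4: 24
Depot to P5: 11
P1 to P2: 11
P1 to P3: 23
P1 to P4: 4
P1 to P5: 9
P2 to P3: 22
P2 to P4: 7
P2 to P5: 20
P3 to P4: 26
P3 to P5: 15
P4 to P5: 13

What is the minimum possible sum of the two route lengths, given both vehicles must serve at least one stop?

Minimum combined distance: 68.

Try each way of splitting the stops between the two vehicles (each non-empty) and, for each split, find the best tour for each vehicle:
  {P1} + {P2, P3, P4, P5}: 40 + 59 = 99
  {P2} + {P1, P3, P4, P5}: 50 + 56 = 106
  {P1, P2} + {P3, P4, P5}: 56 + 56 = 112
  {P3} + {P1, P2, P4, P5}: 12 + 56 = 68
  {P1, P3} + {P2, P4, P5}: 49 + 56 = 105
  {P2, P3} + {P1, P4, P5}: 53 + 48 = 101
  … (15 splits in total)
Best: vehicle 1 Depot → P3 → Depot = 12; vehicle 2 Depot → P2 → P4 → P1 → P5 → Depot = 56; combined 68.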